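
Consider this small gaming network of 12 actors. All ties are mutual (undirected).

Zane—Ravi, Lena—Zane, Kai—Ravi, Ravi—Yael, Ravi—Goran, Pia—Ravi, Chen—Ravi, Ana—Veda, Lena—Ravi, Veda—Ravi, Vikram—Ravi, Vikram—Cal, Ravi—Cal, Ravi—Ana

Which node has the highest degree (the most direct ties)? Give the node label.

Ravi

Degrees — Ana:2, Cal:2, Chen:1, Goran:1, Kai:1, Lena:2, Pia:1, Ravi:11, Veda:2, Vikram:2, Yael:1, Zane:2.
The maximum is 11, attained only by Ravi.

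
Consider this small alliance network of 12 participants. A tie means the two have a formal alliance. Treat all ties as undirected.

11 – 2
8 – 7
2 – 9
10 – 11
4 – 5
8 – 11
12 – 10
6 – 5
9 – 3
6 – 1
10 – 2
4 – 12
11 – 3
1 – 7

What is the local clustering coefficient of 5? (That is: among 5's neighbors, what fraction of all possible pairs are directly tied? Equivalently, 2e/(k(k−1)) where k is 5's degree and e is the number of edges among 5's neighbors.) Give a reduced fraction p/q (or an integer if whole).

5's neighbors: 4 and 6 (k = 2).
Possible neighbor pairs: C(2,2) = 1. Edges among them: none → e = 0.
Clustering(5) = 0/1.

0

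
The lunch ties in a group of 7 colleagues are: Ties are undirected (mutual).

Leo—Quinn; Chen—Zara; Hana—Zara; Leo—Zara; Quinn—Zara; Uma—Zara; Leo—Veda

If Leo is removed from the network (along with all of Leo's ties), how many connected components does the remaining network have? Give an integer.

Without Leo, the remaining ties split the others into: {Chen, Hana, Quinn, Uma, Zara}; {Veda}.
That's 2 separate components.

2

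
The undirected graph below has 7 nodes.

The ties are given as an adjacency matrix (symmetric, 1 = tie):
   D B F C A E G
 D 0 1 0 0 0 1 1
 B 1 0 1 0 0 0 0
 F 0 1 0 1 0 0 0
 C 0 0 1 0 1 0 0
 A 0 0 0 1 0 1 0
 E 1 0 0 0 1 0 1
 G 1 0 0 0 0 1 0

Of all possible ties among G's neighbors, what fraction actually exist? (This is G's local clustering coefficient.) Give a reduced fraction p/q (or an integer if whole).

1

G's neighbors: D and E (k = 2).
Possible neighbor pairs: C(2,2) = 1. Edges among them: D–E → e = 1.
Clustering(G) = 1/1.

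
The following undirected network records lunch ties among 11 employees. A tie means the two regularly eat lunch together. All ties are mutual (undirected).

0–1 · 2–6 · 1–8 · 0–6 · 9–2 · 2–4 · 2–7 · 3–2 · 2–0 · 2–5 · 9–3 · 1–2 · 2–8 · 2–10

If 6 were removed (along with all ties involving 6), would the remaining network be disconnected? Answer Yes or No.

No

Even without 6, every remaining node can still reach every other (the residual graph is connected), so 6 is not a cut vertex.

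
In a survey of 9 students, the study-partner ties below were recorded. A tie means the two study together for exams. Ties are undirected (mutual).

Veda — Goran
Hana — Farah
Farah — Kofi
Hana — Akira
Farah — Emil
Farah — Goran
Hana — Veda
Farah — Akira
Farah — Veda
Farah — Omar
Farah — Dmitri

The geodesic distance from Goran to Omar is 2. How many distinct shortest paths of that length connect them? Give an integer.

1

The shortest distance is 2, and the only length-2 path is Goran–Farah–Omar. So there is exactly 1 shortest path.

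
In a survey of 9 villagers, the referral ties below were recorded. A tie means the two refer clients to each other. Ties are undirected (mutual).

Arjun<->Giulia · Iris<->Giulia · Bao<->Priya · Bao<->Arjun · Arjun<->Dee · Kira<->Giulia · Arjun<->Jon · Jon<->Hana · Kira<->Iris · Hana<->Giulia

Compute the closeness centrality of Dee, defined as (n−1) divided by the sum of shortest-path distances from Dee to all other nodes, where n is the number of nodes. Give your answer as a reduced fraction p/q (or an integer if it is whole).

Distances from Dee: Arjun:1, Bao:2, Giulia:2, Hana:3, Iris:3, Jon:2, Kira:3, Priya:3. Sum = 19.
n = 9, so closeness = 8/19.

8/19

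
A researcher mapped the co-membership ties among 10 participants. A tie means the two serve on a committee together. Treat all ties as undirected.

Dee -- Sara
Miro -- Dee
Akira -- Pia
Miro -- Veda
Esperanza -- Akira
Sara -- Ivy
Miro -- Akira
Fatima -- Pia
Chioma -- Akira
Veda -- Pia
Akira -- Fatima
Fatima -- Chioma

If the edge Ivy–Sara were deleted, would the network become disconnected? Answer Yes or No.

Without the Ivy–Sara edge there is no alternate route between Ivy and Sara, so the network disconnects. It is a bridge.

Yes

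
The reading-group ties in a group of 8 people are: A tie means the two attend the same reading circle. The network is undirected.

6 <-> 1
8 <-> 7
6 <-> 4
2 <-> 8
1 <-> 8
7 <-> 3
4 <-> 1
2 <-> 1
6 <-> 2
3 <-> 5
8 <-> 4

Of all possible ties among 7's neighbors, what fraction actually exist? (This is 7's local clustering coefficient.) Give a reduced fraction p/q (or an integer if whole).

7's neighbors: 3 and 8 (k = 2).
Possible neighbor pairs: C(2,2) = 1. Edges among them: none → e = 0.
Clustering(7) = 0/1.

0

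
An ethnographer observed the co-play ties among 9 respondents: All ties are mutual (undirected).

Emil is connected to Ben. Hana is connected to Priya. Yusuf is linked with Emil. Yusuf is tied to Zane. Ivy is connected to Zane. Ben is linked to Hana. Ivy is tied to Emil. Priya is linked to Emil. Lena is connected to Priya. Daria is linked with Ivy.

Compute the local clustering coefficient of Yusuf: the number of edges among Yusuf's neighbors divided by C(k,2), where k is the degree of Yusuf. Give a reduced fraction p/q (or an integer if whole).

Yusuf's neighbors: Emil and Zane (k = 2).
Possible neighbor pairs: C(2,2) = 1. Edges among them: none → e = 0.
Clustering(Yusuf) = 0/1.

0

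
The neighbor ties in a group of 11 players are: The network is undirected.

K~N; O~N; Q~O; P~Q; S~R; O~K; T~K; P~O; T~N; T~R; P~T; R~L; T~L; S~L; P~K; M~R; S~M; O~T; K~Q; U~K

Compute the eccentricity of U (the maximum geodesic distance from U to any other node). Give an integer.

4

Distances from U: K:1, L:3, M:4, N:2, O:2, P:2, Q:2, R:3, S:4, T:2.
The largest is 4 (to S and M), so the eccentricity of U is 4.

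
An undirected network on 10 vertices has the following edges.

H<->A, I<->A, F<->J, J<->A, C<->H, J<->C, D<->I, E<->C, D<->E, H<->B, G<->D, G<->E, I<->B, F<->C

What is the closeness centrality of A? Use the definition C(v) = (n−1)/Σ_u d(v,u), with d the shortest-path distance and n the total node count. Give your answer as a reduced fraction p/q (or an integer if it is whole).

Distances from A: B:2, C:2, D:2, E:3, F:2, G:3, H:1, I:1, J:1. Sum = 17.
n = 10, so closeness = 9/17.

9/17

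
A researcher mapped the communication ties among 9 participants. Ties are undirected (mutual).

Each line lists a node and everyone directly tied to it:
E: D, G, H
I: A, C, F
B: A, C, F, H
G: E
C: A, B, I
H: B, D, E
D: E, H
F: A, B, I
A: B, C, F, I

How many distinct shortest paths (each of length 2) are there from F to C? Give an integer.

3

The shortest distance is 2. The length-2 paths are: F–I–C; F–A–C; F–B–C.
That gives 3 distinct shortest paths.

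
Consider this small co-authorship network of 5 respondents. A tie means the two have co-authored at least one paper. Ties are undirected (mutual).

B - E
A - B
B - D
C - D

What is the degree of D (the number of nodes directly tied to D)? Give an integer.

2

D is directly tied to B and C. That is 2 neighbors, so the degree of D is 2.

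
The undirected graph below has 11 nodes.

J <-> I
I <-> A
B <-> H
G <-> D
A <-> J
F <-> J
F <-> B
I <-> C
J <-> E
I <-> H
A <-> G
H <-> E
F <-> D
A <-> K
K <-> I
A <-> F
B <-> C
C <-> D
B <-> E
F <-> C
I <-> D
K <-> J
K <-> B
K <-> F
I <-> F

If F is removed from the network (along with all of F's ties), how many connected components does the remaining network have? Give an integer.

F's neighbors (A, B, C, D, I, J, and K) remain reachable from one another through other ties, so the rest of the network stays in one piece.

1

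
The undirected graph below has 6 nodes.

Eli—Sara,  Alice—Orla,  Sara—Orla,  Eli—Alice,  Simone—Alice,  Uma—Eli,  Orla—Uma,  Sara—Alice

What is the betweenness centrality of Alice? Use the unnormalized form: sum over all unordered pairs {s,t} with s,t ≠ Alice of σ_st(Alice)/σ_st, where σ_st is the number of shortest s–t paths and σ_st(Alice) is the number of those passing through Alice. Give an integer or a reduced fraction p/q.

Pairs whose geodesics pass through Alice — Sara–Simone: 1; Simone–Uma: 2/2; Simone–Eli: 1; Simone–Orla: 1; Eli–Orla: 1/3.
All other pairs contribute 0.
Summing the contributions gives betweenness(Alice) = 13/3.

13/3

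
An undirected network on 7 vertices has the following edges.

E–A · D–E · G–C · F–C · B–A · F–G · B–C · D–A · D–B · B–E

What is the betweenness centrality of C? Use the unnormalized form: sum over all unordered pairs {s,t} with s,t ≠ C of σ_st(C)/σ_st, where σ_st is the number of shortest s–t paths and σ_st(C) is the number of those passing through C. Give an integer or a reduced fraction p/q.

8

Pairs whose geodesics pass through C — G–D: 1; G–E: 1; G–A: 1; G–B: 1; F–D: 1; F–E: 1; F–A: 1; F–B: 1.
All other pairs contribute 0.
Summing the contributions gives betweenness(C) = 8.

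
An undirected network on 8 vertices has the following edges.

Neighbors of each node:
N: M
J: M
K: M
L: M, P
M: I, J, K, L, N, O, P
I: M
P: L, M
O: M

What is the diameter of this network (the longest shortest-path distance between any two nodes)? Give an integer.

Eccentricity of each node (its greatest distance to any other): I:2, J:2, K:2, L:2, M:1, N:2, O:2, P:2.
The maximum eccentricity is 2, realized for instance by the pair K–N via K – M – N. So the diameter is 2.

2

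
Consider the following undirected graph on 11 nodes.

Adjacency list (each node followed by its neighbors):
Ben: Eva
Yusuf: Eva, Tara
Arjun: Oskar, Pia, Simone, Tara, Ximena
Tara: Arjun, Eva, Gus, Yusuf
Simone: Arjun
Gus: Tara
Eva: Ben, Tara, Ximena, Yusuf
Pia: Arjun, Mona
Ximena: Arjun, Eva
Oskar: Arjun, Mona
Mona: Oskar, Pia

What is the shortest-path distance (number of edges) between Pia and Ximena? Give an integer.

One shortest route is Pia – Arjun – Ximena, which uses 2 edges, and Pia and Ximena are not directly tied, so nothing shorter exists. So d(Pia,Ximena) = 2.

2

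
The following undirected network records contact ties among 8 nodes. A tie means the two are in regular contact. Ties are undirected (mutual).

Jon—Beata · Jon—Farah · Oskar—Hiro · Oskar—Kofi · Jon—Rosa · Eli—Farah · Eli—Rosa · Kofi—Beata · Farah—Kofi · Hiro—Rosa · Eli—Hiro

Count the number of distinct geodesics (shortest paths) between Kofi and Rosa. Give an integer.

The shortest distance is 3. The length-3 paths are: Kofi–Farah–Eli–Rosa; Kofi–Oskar–Hiro–Rosa; Kofi–Farah–Jon–Rosa; Kofi–Beata–Jon–Rosa.
That gives 4 distinct shortest paths.

4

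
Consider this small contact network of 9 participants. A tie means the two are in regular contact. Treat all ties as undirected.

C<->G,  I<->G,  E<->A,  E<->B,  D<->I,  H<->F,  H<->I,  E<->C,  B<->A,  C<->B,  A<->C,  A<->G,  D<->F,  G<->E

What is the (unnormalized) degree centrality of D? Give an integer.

D is directly tied to F and I. That is 2 neighbors, so the degree of D is 2.

2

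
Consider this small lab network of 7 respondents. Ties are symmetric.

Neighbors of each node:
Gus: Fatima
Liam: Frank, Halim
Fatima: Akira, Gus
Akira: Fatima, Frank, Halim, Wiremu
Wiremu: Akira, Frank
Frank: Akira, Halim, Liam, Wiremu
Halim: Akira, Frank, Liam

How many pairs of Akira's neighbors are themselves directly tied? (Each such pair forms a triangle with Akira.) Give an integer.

2

Akira's neighbors: Fatima, Frank, Halim, and Wiremu.
Neighbor pairs that are themselves tied: Akira–Frank–Halim; Akira–Frank–Wiremu. Each forms one triangle with Akira, for 2 in total.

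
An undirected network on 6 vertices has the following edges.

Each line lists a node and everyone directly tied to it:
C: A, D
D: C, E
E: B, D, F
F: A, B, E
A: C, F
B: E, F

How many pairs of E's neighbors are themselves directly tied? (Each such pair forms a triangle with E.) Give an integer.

1

E's neighbors: B, D, and F.
Neighbor pairs that are themselves tied: E–B–F. Each forms one triangle with E, for 1 in total.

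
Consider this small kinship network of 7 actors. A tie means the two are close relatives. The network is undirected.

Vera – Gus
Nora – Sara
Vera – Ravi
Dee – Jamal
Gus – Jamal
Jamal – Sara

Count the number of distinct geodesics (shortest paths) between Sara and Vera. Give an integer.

The shortest distance is 3, and the only length-3 path is Sara–Jamal–Gus–Vera. So there is exactly 1 shortest path.

1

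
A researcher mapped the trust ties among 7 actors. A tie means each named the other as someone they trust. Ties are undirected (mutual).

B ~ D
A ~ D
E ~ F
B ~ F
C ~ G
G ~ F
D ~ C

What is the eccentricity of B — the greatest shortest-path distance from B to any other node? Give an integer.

2

Distances from B: A:2, C:2, D:1, E:2, F:1, G:2.
The largest is 2 (to G, E, A, and C), so the eccentricity of B is 2.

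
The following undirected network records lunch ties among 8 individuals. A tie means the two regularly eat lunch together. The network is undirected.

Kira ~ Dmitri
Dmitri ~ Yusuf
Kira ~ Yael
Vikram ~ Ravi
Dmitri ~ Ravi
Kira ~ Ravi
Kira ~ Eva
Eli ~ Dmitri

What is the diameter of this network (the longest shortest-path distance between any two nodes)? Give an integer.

3

Eccentricity of each node (its greatest distance to any other): Dmitri:2, Eli:3, Eva:3, Kira:2, Ravi:2, Vikram:3, Yael:3, Yusuf:3.
The maximum eccentricity is 3, realized for instance by the pair Eli–Vikram via Eli – Dmitri – Ravi – Vikram. So the diameter is 3.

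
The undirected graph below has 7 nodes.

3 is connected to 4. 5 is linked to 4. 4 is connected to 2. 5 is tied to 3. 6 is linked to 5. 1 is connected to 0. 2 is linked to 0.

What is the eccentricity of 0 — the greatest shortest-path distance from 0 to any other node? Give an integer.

4

Distances from 0: 1:1, 2:1, 3:3, 4:2, 5:3, 6:4.
The largest is 4 (to 6), so the eccentricity of 0 is 4.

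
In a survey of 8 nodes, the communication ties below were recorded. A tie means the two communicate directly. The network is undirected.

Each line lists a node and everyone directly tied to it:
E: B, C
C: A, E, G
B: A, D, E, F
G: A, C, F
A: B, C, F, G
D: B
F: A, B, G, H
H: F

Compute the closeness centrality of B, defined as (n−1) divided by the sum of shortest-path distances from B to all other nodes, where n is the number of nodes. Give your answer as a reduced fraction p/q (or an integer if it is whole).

7/10

Distances from B: A:1, C:2, D:1, E:1, F:1, G:2, H:2. Sum = 10.
n = 8, so closeness = 7/10.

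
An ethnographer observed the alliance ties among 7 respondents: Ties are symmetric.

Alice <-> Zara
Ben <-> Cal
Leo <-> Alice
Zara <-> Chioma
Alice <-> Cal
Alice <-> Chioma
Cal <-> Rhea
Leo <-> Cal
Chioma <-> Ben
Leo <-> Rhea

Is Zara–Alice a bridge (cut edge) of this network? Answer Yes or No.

No

Even without that edge, Zara still reaches Alice via Zara – Chioma – Alice, so the network stays connected. Not a bridge.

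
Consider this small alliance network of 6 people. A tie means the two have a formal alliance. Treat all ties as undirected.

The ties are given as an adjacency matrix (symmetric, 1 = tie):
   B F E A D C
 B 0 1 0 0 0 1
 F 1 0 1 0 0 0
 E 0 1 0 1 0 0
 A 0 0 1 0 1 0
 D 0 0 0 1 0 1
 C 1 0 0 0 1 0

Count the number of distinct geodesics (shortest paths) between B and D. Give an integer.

The shortest distance is 2, and the only length-2 path is B–C–D. So there is exactly 1 shortest path.

1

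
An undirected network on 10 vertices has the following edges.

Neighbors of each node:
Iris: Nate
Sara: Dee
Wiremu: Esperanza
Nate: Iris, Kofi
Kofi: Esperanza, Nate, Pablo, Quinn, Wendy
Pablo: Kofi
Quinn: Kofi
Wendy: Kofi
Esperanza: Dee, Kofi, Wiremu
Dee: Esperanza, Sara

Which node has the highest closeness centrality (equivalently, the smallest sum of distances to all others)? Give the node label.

Kofi

Farness (sum of distances to all others) for each node — Dee:22, Esperanza:16, Iris:28, Kofi:14, Nate:20, Pablo:22, Quinn:22, Sara:30, Wendy:22, Wiremu:24.
The smallest farness is 14, for Kofi, so Kofi has the highest closeness.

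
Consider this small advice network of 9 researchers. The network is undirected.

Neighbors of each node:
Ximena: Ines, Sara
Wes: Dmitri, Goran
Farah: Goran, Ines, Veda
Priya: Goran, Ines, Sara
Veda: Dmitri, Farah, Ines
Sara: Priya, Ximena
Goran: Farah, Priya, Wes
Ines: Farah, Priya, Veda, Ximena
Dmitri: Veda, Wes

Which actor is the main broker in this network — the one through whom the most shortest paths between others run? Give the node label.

Ines

Unnormalized betweenness of each node: Dmitri:19/12, Farah:29/12, Goran:73/12, Ines:37/4, Priya:19/3, Sara:13/12, Veda:19/4, Wes:11/6, Ximena:5/3.
Ines has the largest value, 37/4, making it the main broker — the node through which the most shortest paths run.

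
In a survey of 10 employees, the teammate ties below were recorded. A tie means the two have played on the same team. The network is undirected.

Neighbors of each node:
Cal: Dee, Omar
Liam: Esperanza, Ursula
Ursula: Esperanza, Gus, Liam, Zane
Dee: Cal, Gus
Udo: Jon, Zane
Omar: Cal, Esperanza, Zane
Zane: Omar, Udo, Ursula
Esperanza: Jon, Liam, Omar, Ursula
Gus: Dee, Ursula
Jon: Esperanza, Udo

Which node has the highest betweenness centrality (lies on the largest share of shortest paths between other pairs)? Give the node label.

Unnormalized betweenness of each node: Cal:10/3, Dee:5/3, Esperanza:29/3, Gus:13/3, Jon:3/2, Liam:0, Omar:49/6, Udo:1, Ursula:32/3, Zane:20/3.
Ursula has the largest value, 32/3, making it the main broker — the node through which the most shortest paths run.

Ursula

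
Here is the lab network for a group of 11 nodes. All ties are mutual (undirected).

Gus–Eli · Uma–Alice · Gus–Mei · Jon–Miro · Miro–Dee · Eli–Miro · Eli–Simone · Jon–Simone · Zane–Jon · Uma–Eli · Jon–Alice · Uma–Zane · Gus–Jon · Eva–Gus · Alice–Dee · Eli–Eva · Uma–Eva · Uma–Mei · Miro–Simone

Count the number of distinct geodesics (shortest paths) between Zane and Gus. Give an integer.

The shortest distance is 2, and the only length-2 path is Zane–Jon–Gus. So there is exactly 1 shortest path.

1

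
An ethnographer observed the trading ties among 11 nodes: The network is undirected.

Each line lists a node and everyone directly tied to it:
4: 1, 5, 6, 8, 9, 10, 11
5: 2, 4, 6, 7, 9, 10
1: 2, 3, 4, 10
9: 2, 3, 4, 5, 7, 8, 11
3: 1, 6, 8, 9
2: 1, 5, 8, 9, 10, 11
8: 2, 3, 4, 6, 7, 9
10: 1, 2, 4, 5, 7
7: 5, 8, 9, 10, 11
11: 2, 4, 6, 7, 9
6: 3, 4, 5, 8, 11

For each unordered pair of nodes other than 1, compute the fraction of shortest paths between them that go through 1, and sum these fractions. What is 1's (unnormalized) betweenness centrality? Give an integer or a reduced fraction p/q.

7/4

Pairs whose geodesics pass through 1 — 10–3: 1; 2–3: 1/3; 2–4: 1/6; 3–4: 1/4.
All other pairs contribute 0.
Summing the contributions gives betweenness(1) = 7/4.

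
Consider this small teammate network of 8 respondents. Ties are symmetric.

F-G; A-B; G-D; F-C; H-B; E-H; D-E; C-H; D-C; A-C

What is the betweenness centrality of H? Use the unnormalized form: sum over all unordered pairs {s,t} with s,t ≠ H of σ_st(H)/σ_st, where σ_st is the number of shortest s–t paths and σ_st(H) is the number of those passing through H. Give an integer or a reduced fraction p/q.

Pairs whose geodesics pass through H — E–F: 1/3; E–C: 1/2; E–A: 2/3; E–B: 1; D–B: 2/3; G–B: 3/5; F–B: 1/2; C–B: 1/2.
All other pairs contribute 0.
Summing the contributions gives betweenness(H) = 143/30.

143/30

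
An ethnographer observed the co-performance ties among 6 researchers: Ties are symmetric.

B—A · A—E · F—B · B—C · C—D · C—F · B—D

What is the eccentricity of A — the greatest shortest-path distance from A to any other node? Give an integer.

2

Distances from A: B:1, C:2, D:2, E:1, F:2.
The largest is 2 (to D, F, and C), so the eccentricity of A is 2.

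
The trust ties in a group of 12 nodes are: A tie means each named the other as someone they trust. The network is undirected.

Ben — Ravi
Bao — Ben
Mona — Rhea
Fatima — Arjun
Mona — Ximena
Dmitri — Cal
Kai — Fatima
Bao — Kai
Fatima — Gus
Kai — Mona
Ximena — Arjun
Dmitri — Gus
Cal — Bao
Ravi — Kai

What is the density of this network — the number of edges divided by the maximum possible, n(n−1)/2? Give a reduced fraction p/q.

There are 14 edges and 12 nodes, so the maximum possible is C(12,2) = 66.
Density = 14/66 = 7/33.

7/33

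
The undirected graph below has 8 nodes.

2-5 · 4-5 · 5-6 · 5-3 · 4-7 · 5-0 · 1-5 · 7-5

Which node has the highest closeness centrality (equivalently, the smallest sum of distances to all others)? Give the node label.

Farness (sum of distances to all others) for each node — 0:13, 1:13, 2:13, 3:13, 4:12, 5:7, 6:13, 7:12.
The smallest farness is 7, for 5, so 5 has the highest closeness.

5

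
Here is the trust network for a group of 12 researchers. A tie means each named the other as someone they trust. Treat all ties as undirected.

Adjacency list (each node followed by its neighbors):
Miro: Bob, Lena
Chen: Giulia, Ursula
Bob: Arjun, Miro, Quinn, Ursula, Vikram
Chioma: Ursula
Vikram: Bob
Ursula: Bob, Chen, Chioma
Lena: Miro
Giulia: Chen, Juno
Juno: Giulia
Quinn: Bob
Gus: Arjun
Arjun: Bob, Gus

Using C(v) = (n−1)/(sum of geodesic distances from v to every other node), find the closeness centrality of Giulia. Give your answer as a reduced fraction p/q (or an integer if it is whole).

11/36

Distances from Giulia: Arjun:4, Bob:3, Chen:1, Chioma:3, Gus:5, Juno:1, Lena:5, Miro:4, Quinn:4, Ursula:2, Vikram:4. Sum = 36.
n = 12, so closeness = 11/36.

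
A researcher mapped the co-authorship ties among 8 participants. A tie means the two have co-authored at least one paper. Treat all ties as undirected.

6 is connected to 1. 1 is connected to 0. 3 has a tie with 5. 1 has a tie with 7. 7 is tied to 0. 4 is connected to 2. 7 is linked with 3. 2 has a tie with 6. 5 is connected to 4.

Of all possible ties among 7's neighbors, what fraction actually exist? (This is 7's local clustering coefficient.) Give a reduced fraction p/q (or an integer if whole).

1/3

7's neighbors: 0, 1, and 3 (k = 3).
Possible neighbor pairs: C(3,2) = 3. Edges among them: 0–1 → e = 1.
Clustering(7) = 1/3.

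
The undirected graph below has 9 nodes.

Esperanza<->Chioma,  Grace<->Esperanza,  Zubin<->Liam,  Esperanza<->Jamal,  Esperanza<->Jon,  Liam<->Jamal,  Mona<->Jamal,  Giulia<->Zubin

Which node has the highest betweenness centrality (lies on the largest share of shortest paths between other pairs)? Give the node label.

Unnormalized betweenness of each node: Chioma:0, Esperanza:18, Giulia:0, Grace:0, Jamal:19, Jon:0, Liam:12, Mona:0, Zubin:7.
Jamal has the largest value, 19, making it the main broker — the node through which the most shortest paths run.

Jamal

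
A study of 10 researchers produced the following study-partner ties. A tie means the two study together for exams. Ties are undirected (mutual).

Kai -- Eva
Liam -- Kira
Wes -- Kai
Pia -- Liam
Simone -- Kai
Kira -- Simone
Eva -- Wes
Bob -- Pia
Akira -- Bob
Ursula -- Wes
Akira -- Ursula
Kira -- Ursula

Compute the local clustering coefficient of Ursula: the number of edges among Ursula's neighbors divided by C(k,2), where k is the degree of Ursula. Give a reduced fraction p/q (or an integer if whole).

Ursula's neighbors: Akira, Kira, and Wes (k = 3).
Possible neighbor pairs: C(3,2) = 3. Edges among them: none → e = 0.
Clustering(Ursula) = 0/3 = 0.

0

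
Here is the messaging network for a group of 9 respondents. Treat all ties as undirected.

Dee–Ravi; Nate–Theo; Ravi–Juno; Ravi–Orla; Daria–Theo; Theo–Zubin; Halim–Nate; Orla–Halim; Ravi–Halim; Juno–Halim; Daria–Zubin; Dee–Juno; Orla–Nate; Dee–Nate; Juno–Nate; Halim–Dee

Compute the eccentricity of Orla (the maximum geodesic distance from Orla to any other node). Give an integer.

3

Distances from Orla: Daria:3, Dee:2, Halim:1, Juno:2, Nate:1, Ravi:1, Theo:2, Zubin:3.
The largest is 3 (to Daria and Zubin), so the eccentricity of Orla is 3.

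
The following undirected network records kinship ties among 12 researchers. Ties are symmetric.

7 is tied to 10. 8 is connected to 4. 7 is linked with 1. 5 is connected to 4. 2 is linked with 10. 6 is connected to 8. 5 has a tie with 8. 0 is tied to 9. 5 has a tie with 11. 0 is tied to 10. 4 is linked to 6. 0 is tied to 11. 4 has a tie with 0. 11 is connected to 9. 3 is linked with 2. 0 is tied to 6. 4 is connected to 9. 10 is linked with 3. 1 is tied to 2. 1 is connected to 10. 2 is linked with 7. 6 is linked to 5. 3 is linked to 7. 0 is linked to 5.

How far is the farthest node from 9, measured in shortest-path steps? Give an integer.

3

Distances from 9: 0:1, 1:3, 2:3, 3:3, 4:1, 5:2, 6:2, 7:3, 8:2, 10:2, 11:1.
The largest is 3 (to 3, 7, 2, and 1), so the eccentricity of 9 is 3.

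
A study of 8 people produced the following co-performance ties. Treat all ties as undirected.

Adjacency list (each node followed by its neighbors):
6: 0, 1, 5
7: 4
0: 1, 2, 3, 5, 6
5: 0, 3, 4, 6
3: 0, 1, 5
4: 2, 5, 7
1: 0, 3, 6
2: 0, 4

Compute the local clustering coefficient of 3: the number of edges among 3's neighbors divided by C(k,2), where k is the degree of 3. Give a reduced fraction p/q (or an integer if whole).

2/3

3's neighbors: 0, 1, and 5 (k = 3).
Possible neighbor pairs: C(3,2) = 3. Edges among them: 0–1, 0–5 → e = 2.
Clustering(3) = 2/3.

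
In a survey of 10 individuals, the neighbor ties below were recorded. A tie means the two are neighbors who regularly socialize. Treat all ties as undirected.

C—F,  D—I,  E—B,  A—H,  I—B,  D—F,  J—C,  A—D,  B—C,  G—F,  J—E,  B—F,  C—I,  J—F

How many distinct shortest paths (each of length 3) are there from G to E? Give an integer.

2

The shortest distance is 3. The length-3 paths are: G–F–J–E; G–F–B–E.
That gives 2 distinct shortest paths.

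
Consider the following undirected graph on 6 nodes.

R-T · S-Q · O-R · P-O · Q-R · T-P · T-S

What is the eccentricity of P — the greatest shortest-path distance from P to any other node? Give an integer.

Distances from P: O:1, Q:3, R:2, S:2, T:1.
The largest is 3 (to Q), so the eccentricity of P is 3.

3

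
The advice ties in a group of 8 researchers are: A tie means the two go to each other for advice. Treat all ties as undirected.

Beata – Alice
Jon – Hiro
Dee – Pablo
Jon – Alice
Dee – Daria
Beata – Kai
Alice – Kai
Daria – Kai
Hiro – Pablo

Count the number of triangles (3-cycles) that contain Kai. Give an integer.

Kai's neighbors: Alice, Beata, and Daria.
Neighbor pairs that are themselves tied: Kai–Alice–Beata. Each forms one triangle with Kai, for 1 in total.

1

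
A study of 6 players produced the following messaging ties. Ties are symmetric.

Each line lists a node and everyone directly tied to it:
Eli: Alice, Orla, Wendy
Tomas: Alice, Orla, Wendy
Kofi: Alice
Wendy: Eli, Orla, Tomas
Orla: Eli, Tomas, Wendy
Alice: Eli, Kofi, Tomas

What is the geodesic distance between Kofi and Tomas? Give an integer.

2

One shortest route is Kofi – Alice – Tomas, which uses 2 edges, and Kofi and Tomas are not directly tied, so nothing shorter exists. So d(Kofi,Tomas) = 2.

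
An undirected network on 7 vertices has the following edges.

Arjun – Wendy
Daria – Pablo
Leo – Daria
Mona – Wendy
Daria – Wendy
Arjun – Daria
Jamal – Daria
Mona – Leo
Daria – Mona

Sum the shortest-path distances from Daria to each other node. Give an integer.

6

Distances from Daria: Arjun:1, Jamal:1, Leo:1, Mona:1, Pablo:1, Wendy:1.
Sum = 1 + 1 + 1 + 1 + 1 + 1 = 6.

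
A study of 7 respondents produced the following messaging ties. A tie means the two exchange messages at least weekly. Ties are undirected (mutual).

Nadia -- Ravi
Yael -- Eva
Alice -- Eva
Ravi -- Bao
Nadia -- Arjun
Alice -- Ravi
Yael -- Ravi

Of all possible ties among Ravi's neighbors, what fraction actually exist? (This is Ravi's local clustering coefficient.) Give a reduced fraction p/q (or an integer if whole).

0

Ravi's neighbors: Alice, Bao, Nadia, and Yael (k = 4).
Possible neighbor pairs: C(4,2) = 6. Edges among them: none → e = 0.
Clustering(Ravi) = 0/6 = 0.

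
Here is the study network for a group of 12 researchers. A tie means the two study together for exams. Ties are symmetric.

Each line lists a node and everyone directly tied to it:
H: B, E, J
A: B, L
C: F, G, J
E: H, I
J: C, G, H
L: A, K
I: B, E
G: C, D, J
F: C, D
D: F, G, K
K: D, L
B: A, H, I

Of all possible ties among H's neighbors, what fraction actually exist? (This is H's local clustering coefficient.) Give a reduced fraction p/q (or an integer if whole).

H's neighbors: B, E, and J (k = 3).
Possible neighbor pairs: C(3,2) = 3. Edges among them: none → e = 0.
Clustering(H) = 0/3 = 0.

0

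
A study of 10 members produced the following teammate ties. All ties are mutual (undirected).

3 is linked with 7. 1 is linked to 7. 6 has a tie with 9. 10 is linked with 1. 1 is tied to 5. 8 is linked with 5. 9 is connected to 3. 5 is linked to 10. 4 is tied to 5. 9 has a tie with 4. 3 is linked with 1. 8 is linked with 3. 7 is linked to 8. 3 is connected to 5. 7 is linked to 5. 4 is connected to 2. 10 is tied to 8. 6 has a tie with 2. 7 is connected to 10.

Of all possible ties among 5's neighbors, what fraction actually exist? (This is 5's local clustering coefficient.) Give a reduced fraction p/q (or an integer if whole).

8/15

5's neighbors: 1, 3, 4, 7, 8, and 10 (k = 6).
Possible neighbor pairs: C(6,2) = 15. Edges among them: 1–3, 1–7, 1–10, 3–7, 3–8, 7–8, 7–10, 8–10 → e = 8.
Clustering(5) = 8/15.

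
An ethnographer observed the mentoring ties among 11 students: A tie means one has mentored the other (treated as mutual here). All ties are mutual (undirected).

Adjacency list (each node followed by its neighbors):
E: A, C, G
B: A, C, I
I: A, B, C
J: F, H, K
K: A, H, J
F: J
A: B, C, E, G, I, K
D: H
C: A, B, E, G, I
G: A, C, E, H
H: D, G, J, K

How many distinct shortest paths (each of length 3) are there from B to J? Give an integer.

1

The shortest distance is 3, and the only length-3 path is B–A–K–J. So there is exactly 1 shortest path.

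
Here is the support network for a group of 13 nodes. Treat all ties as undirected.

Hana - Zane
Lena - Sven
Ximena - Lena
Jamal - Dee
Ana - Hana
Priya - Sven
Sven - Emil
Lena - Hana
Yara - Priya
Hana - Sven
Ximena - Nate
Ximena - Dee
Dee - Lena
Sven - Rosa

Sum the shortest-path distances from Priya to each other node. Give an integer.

Distances from Priya: Ana:3, Dee:3, Emil:2, Hana:2, Jamal:4, Lena:2, Nate:4, Rosa:2, Sven:1, Ximena:3, Yara:1, Zane:3.
Sum = 3 + 3 + 2 + 2 + 4 + 2 + 4 + 2 + 1 + 3 + 1 + 3 = 30.

30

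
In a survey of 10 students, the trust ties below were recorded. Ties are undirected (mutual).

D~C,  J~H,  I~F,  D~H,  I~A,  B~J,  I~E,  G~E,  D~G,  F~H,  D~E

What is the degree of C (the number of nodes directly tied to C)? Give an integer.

1

C is directly tied to D. That is 1 neighbor, so the degree of C is 1.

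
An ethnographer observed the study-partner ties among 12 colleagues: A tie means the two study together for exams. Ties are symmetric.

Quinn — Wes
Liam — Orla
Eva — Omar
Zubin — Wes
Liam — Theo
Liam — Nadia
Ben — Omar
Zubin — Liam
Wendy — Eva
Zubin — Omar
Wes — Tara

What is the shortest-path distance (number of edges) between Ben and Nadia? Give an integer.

One shortest route is Ben – Omar – Zubin – Liam – Nadia, which uses 4 edges, and at distance 3 from Ben we only reach {Liam, Wendy, Wes}, which does not include Nadia. So d(Ben,Nadia) = 4.

4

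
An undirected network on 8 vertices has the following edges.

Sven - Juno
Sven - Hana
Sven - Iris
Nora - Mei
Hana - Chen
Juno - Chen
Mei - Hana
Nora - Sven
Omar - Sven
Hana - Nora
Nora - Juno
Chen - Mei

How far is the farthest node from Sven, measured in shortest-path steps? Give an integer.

2

Distances from Sven: Chen:2, Hana:1, Iris:1, Juno:1, Mei:2, Nora:1, Omar:1.
The largest is 2 (to Mei and Chen), so the eccentricity of Sven is 2.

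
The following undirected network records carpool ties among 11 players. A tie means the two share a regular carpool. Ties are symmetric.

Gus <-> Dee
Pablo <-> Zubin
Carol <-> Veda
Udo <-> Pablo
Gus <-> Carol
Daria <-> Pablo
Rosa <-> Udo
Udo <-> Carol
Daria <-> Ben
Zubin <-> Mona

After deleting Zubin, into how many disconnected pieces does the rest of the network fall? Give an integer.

2

Without Zubin, the remaining ties split the others into: {Ben, Carol, Daria, Dee, Gus, Pablo, Rosa, Udo, Veda}; {Mona}.
That's 2 separate components.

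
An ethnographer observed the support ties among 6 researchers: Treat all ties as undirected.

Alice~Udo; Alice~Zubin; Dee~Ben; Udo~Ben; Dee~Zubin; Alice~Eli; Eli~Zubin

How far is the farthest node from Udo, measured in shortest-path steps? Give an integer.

2

Distances from Udo: Alice:1, Ben:1, Dee:2, Eli:2, Zubin:2.
The largest is 2 (to Dee, Eli, and Zubin), so the eccentricity of Udo is 2.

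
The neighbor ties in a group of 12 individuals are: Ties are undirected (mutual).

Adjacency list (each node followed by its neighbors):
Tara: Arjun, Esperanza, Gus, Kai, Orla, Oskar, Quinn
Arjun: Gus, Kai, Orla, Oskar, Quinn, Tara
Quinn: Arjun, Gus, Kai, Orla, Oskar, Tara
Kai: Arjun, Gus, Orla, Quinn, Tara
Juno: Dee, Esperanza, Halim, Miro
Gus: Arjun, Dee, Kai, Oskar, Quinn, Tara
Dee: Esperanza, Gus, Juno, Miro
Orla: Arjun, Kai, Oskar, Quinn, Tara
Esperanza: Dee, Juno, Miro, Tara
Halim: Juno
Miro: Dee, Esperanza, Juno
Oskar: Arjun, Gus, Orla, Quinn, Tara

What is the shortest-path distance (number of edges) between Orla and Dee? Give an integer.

3

One shortest route is Orla – Kai – Gus – Dee, which uses 3 edges, and at distance 2 from Orla we only reach {Esperanza, Gus}, which does not include Dee. So d(Orla,Dee) = 3.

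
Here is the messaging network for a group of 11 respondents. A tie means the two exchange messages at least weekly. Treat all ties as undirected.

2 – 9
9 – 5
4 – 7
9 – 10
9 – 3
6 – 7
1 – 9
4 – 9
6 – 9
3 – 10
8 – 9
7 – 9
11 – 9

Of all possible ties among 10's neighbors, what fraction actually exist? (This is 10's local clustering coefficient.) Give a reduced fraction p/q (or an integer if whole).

1

10's neighbors: 3 and 9 (k = 2).
Possible neighbor pairs: C(2,2) = 1. Edges among them: 3–9 → e = 1.
Clustering(10) = 1/1.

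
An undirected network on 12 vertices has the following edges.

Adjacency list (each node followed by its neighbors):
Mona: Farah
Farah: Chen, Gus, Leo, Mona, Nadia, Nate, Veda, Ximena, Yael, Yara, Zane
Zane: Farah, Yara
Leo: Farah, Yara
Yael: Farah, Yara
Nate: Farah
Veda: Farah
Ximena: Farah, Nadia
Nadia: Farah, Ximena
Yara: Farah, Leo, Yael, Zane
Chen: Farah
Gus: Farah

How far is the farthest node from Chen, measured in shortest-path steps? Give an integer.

2

Distances from Chen: Farah:1, Gus:2, Leo:2, Mona:2, Nadia:2, Nate:2, Veda:2, Ximena:2, Yael:2, Yara:2, Zane:2.
The largest is 2 (to Veda, Leo, Zane, Nate, Yael, Mona, Ximena, Nadia, Yara, and Gus), so the eccentricity of Chen is 2.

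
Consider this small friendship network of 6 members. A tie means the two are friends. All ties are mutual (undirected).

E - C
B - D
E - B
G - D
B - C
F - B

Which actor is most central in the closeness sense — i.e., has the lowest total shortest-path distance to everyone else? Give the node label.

B

Farness (sum of distances to all others) for each node — B:6, C:9, D:8, E:9, F:10, G:12.
The smallest farness is 6, for B, so B has the highest closeness.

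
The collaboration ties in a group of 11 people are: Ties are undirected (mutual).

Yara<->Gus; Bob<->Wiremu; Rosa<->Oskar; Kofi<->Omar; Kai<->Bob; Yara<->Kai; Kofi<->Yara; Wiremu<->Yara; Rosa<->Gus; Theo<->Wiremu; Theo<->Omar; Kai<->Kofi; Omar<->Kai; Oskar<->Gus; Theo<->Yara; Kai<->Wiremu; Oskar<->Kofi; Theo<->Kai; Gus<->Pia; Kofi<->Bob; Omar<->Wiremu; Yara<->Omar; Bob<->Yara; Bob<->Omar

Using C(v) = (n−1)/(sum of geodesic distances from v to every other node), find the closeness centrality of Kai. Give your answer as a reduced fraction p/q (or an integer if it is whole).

5/8

Distances from Kai: Bob:1, Gus:2, Kofi:1, Omar:1, Oskar:2, Pia:3, Rosa:3, Theo:1, Wiremu:1, Yara:1. Sum = 16.
n = 11, so closeness = 10/16 = 5/8.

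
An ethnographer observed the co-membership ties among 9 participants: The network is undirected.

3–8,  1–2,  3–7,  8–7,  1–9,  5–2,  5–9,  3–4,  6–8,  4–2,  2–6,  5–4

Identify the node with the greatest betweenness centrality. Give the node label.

2

Unnormalized betweenness of each node: 1:4/3, 2:29/3, 3:35/6, 4:47/6, 5:14/3, 6:25/6, 7:0, 8:3, 9:1/2.
2 has the largest value, 29/3, making it the main broker — the node through which the most shortest paths run.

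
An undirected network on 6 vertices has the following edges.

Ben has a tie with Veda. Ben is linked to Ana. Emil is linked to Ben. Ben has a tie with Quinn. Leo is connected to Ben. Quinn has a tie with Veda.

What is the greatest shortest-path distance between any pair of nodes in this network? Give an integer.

2

Eccentricity of each node (its greatest distance to any other): Ana:2, Ben:1, Emil:2, Leo:2, Quinn:2, Veda:2.
The maximum eccentricity is 2, realized for instance by the pair Quinn–Emil via Quinn – Ben – Emil. So the diameter is 2.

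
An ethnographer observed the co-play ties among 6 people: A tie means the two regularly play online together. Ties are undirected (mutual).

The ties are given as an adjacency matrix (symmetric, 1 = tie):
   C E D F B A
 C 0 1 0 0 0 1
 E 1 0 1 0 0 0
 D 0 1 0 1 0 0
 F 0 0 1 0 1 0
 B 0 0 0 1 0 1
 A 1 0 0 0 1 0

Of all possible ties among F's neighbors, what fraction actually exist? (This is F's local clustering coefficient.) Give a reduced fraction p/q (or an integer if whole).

F's neighbors: B and D (k = 2).
Possible neighbor pairs: C(2,2) = 1. Edges among them: none → e = 0.
Clustering(F) = 0/1.

0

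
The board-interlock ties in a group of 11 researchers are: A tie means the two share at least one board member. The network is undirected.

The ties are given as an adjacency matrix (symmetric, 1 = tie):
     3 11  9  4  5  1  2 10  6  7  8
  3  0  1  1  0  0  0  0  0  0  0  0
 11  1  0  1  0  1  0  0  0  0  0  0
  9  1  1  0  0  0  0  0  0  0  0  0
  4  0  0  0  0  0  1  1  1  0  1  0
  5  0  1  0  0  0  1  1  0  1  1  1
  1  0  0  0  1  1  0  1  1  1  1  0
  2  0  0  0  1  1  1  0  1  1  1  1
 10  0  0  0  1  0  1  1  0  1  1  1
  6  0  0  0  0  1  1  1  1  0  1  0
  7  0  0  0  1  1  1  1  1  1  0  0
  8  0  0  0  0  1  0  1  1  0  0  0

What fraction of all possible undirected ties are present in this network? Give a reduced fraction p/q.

There are 25 edges and 11 nodes, so the maximum possible is C(11,2) = 55.
Density = 25/55 = 5/11.

5/11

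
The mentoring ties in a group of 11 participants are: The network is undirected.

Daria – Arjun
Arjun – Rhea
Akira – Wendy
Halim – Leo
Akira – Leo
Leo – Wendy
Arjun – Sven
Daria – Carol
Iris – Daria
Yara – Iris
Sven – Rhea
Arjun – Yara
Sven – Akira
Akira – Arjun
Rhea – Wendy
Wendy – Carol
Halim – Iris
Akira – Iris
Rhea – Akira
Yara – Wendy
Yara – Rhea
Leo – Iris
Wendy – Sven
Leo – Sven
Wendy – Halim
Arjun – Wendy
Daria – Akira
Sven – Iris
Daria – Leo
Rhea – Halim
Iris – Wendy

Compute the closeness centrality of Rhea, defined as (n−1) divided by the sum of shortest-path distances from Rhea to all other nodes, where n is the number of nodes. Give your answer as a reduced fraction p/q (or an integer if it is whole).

5/7

Distances from Rhea: Akira:1, Arjun:1, Carol:2, Daria:2, Halim:1, Iris:2, Leo:2, Sven:1, Wendy:1, Yara:1. Sum = 14.
n = 11, so closeness = 10/14 = 5/7.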